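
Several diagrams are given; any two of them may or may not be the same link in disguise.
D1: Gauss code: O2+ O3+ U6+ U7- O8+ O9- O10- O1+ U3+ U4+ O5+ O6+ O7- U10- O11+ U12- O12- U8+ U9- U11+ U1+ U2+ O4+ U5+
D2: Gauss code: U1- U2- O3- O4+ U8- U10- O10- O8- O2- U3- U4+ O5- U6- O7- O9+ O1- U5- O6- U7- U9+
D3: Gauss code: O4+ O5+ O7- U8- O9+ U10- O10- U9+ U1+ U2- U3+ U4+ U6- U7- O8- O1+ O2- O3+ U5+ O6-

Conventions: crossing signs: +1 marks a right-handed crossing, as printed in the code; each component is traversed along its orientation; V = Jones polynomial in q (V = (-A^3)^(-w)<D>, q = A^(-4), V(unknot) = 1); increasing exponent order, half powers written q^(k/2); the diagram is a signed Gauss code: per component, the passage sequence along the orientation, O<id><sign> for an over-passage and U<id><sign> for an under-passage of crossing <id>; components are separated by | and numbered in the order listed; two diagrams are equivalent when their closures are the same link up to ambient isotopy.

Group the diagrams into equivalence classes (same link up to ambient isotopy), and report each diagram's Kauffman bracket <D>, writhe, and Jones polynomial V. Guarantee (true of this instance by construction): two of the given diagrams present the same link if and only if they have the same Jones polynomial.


grouping into links: {D1} | {D2} | {D3}
V(D1) = q + q^3 - q^4  (w +4, c 12, <D> = -A^-4 + 1 + A^8)
D2 (bracket A^-14 + A^-6 - A^-2; 10 crossings at w = -6): V = -q^-4 + q^-3 + q^-1
V(D3) = 1  (w 0, c 10, <D> = 1)
key observation: comparing 3 Jones polynomials yields 3 groups


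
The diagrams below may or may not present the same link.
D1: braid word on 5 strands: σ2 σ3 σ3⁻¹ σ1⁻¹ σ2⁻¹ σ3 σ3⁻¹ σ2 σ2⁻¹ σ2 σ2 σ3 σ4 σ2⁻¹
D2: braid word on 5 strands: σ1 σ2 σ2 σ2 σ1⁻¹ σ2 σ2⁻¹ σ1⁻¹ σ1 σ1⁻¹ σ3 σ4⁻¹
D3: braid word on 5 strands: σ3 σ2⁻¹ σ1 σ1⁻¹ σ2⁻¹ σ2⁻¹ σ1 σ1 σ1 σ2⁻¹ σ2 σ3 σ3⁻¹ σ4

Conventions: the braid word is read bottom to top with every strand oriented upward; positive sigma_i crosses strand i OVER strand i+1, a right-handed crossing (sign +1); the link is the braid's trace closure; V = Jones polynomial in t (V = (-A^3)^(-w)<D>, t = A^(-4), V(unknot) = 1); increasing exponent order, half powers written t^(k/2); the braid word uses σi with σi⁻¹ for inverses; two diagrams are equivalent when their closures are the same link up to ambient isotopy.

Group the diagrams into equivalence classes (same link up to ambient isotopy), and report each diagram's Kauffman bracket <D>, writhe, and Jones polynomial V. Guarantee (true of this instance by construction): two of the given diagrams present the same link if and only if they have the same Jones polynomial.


classes: {D1} | {D2} | {D3}
V(D1) = 1  [14 crossings, <D> = A^6, w = +2]
D2 (bracket -A^-10 + A^-6 + A^2; 12 crossings at w = +2): V = t + t^3 - t^4
V(D3) = -t^-3 + t^-2 - t^-1 + 3 - t + t^2 - t^3  [14 crossings, <D> = -A^-6 + A^-2 - A^2 + 3A^6 - A^10 + A^14 - A^18, w = +2]
note: V(t) takes 3 values over 3 diagrams, fixing the grouping


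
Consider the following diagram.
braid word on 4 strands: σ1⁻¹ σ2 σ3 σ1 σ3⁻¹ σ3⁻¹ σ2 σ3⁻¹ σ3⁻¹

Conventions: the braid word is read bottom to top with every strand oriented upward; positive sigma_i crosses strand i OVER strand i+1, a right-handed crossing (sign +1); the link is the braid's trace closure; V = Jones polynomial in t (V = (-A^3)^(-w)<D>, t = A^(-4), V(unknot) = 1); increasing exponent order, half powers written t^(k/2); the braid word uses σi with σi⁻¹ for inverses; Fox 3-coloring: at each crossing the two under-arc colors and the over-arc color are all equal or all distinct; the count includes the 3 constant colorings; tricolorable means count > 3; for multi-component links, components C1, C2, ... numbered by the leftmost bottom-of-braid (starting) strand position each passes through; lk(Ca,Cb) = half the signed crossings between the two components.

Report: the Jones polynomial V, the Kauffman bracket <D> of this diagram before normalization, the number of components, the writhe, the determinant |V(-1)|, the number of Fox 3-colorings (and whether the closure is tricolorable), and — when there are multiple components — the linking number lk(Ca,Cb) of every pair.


V(t) = -t^-4 + t^-3 + t^-1
bracket: -A - A^9 + A^13, w = -1
1 component, writhe -1, over 9 crossings
det 3, colorings 9 of 3^9 — tricolorable
observation: |V(-1)| = 3: so tricolorable, since 3 divides 3


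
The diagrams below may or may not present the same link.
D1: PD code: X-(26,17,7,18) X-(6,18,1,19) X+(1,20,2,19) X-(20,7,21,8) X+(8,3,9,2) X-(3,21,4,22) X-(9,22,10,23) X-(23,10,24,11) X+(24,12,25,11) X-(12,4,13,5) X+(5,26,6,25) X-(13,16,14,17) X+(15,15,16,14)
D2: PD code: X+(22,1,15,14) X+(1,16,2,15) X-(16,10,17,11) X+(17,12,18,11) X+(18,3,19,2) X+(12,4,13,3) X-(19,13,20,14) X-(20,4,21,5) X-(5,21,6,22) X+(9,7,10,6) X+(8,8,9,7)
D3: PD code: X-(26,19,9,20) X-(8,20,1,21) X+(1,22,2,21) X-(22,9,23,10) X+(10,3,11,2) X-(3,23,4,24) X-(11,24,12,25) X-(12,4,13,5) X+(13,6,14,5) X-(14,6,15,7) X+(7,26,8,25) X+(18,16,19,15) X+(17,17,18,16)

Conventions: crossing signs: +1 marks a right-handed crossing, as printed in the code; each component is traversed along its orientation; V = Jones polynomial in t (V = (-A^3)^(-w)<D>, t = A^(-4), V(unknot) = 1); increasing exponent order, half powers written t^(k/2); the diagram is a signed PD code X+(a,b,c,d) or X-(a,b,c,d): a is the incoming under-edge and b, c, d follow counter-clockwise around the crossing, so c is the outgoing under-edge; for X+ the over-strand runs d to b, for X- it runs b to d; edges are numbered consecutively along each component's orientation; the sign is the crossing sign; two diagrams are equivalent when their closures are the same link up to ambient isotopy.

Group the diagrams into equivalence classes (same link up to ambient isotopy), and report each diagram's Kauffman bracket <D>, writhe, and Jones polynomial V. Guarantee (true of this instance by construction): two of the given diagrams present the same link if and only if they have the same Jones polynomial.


equivalence classes: {D1, D3} | {D2}
D1 (bracket A^-7 + A^-3 + A - A^9; 13 crossings at w = -3): V = t^(-9/2) - t^(-5/2) - t^(-3/2) - t^(-1/2)
D2 (bracket -A^-5 + 2A^-1 - A^3 + 2A^7 - A^11 + A^15; 11 crossings at w = +3): V = -t^(-3/2) + t^(-1/2) - 2t^(1/2) + t^(3/2) - 2t^(5/2) + t^(7/2)
V(D3) = t^(-9/2) - t^(-5/2) - t^(-3/2) - t^(-1/2)  (w -1, c 13, <D> = A^-1 + A^3 + A^7 - A^15)
observation: comparing 3 Jones polynomials yields 2 groups


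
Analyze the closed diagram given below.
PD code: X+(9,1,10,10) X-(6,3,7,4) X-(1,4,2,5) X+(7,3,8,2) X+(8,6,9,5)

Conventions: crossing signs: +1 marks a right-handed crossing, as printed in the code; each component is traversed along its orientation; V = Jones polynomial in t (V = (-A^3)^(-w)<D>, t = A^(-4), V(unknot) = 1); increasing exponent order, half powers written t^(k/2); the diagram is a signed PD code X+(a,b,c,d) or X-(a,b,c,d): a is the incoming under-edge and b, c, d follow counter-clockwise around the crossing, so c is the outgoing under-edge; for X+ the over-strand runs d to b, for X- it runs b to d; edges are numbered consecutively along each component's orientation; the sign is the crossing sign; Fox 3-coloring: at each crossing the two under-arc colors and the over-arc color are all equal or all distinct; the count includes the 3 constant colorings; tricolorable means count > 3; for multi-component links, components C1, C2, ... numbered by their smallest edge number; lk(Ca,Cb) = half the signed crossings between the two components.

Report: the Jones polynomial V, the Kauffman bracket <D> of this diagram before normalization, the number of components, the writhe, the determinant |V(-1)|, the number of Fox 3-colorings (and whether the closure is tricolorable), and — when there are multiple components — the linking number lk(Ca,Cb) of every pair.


Jones polynomial: V(t) = 1
<D> = -A^3; writhe +1
components 1, writhe +1 (5 crossings)
3-colorings: 3 of 3^5, det 1 — not tricolorable
note: w = +1 shifts under R1 moves; the (-A^3)^(-1) factor cancels that in V


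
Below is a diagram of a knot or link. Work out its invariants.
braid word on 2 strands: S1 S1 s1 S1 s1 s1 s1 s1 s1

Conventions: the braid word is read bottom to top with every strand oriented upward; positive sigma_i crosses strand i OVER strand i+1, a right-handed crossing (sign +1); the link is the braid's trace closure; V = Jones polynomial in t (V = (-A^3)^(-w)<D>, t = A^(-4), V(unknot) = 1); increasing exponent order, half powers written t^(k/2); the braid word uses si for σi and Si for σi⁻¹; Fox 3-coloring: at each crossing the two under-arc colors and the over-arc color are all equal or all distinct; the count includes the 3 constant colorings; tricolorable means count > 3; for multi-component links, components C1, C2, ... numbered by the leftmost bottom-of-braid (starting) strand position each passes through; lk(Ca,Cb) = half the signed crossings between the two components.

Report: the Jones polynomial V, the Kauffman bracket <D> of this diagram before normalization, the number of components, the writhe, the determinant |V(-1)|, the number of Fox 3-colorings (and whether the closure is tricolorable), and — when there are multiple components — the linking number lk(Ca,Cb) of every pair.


Jones polynomial: V(t) = t + t^3 - t^4
<D> = A^-7 - A^-3 - A^5; writhe +3
components 1, writhe +3 (9 crossings)
3-colorings: 9 of 3^9, det 3 — tricolorable
note: the word shrinks to σ1 σ1 σ1 after cancelling


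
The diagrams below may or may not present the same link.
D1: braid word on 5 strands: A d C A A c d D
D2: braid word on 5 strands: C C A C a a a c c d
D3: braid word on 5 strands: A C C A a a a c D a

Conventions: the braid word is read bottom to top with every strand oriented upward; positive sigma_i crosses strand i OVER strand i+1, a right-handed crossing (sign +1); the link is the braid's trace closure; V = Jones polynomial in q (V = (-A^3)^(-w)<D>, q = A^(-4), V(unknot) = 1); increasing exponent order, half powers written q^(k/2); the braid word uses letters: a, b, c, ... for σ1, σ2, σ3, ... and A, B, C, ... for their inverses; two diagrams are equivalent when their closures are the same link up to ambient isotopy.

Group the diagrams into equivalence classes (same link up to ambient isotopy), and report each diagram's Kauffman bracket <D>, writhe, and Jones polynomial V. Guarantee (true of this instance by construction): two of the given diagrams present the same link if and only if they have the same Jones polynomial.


classes: {D1} | {D2, D3}
V(D1) = -q^-5 - q^-4 + q^-3 + 2q^-2 + 2q^-1 + 1  [8 crossings, <D> = A^-6 + 2A^-2 + 2A^2 + A^6 - A^10 - A^14, w = -2]
D2 (bracket A^-6 + A^-2 + A^2 + A^6; 10 crossings at w = +2): V = 1 + q + q^2 + q^3
D3 (bracket A^-12 + A^-8 + A^-4 + 1; 10 crossings at w = 0): V = 1 + q + q^2 + q^3
note: 2 classes among 3 diagrams; unequal V(q) rules out equality


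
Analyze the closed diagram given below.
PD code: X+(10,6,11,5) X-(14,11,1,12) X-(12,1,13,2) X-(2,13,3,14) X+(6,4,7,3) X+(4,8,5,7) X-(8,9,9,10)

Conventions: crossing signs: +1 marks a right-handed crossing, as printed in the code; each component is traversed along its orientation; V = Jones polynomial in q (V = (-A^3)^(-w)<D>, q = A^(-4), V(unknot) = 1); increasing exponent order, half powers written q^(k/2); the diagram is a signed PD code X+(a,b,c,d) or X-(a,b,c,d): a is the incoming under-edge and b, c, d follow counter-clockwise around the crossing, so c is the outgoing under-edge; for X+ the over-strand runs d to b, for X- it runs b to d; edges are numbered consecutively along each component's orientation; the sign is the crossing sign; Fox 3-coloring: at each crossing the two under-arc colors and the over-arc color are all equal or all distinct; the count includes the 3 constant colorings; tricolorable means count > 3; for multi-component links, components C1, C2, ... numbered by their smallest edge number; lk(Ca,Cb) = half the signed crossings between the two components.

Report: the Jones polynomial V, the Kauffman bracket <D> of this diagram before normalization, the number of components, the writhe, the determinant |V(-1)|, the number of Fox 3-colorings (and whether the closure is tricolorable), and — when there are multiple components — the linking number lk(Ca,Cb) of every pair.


V = -q^-3 + q^-2 - q^-1 + 3 - q + q^2 - q^3
<D> = A^-15 - A^-11 + A^-7 - 3A^-3 + A - A^5 + A^9 (w = -1)
1 component over 7 crossings, w = -1
27 Fox colorings among 3^7, |V(-1)| = 9: tricolorable
why: |V(-1)| = 9: so tricolorable, since 3 divides 9


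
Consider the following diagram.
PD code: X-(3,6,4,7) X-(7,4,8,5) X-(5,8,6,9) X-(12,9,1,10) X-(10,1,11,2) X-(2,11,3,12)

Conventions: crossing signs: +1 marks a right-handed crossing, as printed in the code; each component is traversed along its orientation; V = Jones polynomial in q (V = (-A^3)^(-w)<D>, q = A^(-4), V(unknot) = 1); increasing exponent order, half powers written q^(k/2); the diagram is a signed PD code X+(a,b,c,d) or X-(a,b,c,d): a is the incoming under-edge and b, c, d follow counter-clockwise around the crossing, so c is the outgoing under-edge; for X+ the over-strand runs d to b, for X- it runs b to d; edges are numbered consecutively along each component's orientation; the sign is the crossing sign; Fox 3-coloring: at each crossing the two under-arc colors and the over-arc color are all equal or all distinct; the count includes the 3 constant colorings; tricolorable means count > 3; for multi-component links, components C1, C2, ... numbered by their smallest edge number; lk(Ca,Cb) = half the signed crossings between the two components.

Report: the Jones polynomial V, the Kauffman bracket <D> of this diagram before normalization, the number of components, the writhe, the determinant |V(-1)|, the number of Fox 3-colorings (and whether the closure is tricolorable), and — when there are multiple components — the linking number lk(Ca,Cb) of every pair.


V = q^-8 - 2q^-7 + q^-6 - 2q^-5 + 2q^-4 + q^-2
<D> = A^-10 + 2A^-2 - 2A^2 + A^6 - 2A^10 + A^14 (w = -6)
1 component over 6 crossings, w = -6
27 Fox colorings among 3^6, |V(-1)| = 9: tricolorable
why: V spans 6 powers of q: at least 6 crossings in any diagram


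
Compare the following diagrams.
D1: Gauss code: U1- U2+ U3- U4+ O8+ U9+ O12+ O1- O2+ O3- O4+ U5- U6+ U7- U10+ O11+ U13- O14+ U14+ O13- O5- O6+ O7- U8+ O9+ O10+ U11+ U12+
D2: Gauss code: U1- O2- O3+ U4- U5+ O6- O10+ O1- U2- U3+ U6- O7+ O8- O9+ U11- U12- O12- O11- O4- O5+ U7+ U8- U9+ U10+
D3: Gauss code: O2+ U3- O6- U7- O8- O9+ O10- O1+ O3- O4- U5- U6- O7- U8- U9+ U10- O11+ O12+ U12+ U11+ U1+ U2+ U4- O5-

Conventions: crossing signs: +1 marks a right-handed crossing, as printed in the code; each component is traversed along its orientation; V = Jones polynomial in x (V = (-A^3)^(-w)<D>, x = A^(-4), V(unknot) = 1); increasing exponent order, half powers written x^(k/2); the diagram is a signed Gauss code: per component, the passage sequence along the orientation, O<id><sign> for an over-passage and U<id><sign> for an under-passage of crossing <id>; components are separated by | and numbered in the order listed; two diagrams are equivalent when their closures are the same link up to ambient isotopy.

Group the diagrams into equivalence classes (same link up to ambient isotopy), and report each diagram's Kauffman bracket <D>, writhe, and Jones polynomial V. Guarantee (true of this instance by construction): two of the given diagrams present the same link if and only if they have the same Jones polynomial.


grouping into links: {D1} | {D2} | {D3}
V(D1) = x - x^2 + 2x^3 - x^4 + x^5 - x^6  (w +4, c 14, <D> = -A^-12 + A^-8 - A^-4 + 2 - A^4 + A^8)
D2 (bracket A^-6; 12 crossings at w = -2): V = 1
V(D3) = -x^-6 + x^-5 - x^-4 + 2x^-3 - x^-2 + x^-1  [12 crossings, <D> = A^-2 - A^2 + 2A^6 - A^10 + A^14 - A^18, w = -2]
why: comparing 3 Jones polynomials yields 3 groups


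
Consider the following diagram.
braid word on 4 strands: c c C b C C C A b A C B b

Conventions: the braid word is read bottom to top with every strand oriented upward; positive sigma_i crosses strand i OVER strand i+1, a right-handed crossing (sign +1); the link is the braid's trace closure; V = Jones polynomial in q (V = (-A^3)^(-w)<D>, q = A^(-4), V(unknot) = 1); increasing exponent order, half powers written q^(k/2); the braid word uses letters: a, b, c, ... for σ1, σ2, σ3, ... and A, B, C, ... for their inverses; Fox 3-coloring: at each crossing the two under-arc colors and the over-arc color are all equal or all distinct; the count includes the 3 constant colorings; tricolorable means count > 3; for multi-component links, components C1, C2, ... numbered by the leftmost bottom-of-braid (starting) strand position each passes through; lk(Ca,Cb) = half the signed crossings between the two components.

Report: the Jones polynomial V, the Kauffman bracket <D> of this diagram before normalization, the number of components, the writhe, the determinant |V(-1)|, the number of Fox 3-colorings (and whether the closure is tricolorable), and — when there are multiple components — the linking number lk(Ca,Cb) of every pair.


V(q) = -q^-6 + 2q^-5 - 2q^-4 + 3q^-3 - 3q^-2 + 2q^-1 - 1 + q
bracket: -A^-13 + A^-9 - 2A^-5 + 3A^-1 - 3A^3 + 2A^7 - 2A^11 + A^15, w = -3
1 component, writhe -3, over 13 crossings
det 15, colorings 9 of 3^13 — tricolorable
observation: the span of V is 7, forcing >= 7 crossings in any diagram


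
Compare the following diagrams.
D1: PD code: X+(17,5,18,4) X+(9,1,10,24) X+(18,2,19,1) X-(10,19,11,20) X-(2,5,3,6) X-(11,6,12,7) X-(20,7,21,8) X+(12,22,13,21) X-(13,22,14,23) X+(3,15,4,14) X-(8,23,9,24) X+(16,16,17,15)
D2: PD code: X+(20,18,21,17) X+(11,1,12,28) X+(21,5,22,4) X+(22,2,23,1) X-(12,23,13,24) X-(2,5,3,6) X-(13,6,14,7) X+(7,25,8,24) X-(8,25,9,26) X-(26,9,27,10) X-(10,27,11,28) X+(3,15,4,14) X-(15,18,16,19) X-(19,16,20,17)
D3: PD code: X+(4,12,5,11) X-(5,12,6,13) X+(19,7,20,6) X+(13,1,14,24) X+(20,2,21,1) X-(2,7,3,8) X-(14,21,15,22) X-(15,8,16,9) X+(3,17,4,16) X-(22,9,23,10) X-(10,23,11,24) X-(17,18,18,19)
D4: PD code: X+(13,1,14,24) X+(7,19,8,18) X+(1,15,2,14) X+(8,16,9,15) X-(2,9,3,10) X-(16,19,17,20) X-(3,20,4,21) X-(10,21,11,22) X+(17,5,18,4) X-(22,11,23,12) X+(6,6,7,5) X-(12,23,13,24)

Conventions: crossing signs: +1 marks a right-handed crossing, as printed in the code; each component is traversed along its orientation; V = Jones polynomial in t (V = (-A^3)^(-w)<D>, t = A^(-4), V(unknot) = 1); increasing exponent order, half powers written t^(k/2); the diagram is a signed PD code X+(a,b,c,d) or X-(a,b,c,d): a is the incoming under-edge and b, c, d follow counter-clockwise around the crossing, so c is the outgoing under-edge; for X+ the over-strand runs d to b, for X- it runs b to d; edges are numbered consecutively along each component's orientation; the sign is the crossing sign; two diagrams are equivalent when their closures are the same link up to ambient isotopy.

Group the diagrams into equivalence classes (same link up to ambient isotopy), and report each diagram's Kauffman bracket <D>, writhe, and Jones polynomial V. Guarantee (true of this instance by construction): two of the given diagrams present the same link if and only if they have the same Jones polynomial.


classes: {D1, D2, D3, D4}
V(D1) = t^-2 - t^-1 + 1 - t + t^2  [12 crossings, <D> = A^-8 - A^-4 + 1 - A^4 + A^8, w = 0]
V(D2) = t^-2 - t^-1 + 1 - t + t^2  (w -2, c 14, <D> = A^-14 - A^-10 + A^-6 - A^-2 + A^2)
D3 (bracket A^-14 - A^-10 + A^-6 - A^-2 + A^2; 12 crossings at w = -2): V = t^-2 - t^-1 + 1 - t + t^2
V(D4) = t^-2 - t^-1 + 1 - t + t^2  [12 crossings, <D> = A^-8 - A^-4 + 1 - A^4 + A^8, w = 0]
note: one V(t) for all 4 diagrams — one class (guaranteed)


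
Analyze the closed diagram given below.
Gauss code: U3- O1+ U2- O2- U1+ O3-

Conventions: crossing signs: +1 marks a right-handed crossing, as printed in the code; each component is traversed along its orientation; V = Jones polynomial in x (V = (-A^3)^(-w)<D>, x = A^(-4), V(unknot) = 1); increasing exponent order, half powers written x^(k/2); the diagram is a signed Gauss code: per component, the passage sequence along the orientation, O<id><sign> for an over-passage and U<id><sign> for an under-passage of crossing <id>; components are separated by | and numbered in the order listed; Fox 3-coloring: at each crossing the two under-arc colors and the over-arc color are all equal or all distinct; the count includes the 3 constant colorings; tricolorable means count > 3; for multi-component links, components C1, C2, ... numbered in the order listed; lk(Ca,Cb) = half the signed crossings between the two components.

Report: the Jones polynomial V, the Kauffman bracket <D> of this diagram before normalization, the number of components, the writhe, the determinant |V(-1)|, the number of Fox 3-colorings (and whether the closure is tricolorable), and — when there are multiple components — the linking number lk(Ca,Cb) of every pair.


V = 1
<D> = -A^-3 (w = -1)
1 component over 3 crossings, w = -1
3 Fox colorings among 3^3, |V(-1)| = 1: not tricolorable
why: det 1 = |V(-1)|; not divisible by 3, so not tricolorable


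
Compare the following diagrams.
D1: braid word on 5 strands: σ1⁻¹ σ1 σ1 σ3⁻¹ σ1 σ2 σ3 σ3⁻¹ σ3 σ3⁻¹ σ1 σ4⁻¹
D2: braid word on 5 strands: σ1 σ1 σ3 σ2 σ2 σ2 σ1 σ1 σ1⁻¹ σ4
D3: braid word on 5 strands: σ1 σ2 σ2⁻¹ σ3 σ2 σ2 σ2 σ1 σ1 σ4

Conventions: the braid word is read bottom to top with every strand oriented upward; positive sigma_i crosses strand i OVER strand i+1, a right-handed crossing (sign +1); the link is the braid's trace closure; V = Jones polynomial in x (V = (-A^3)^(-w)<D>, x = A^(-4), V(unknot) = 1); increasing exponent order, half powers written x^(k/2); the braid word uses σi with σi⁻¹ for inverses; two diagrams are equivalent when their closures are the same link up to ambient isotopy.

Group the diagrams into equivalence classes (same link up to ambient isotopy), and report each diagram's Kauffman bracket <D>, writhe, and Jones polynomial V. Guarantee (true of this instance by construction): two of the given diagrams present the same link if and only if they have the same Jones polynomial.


classes: {D1} | {D2, D3}
V(D1) = x + x^3 - x^4  [12 crossings, <D> = -A^-10 + A^-6 + A^2, w = +2]
D2 (bracket A^-8 - 2A^-4 + 1 - 2A^4 + 2A^8 + A^16; 10 crossings at w = +8): V = x^2 + 2x^4 - 2x^5 + x^6 - 2x^7 + x^8
V(D3) = x^2 + 2x^4 - 2x^5 + x^6 - 2x^7 + x^8  [10 crossings, <D> = A^-8 - 2A^-4 + 1 - 2A^4 + 2A^8 + A^16, w = +8]
note: 2 classes among 3 diagrams; unequal V(x) rules out equality


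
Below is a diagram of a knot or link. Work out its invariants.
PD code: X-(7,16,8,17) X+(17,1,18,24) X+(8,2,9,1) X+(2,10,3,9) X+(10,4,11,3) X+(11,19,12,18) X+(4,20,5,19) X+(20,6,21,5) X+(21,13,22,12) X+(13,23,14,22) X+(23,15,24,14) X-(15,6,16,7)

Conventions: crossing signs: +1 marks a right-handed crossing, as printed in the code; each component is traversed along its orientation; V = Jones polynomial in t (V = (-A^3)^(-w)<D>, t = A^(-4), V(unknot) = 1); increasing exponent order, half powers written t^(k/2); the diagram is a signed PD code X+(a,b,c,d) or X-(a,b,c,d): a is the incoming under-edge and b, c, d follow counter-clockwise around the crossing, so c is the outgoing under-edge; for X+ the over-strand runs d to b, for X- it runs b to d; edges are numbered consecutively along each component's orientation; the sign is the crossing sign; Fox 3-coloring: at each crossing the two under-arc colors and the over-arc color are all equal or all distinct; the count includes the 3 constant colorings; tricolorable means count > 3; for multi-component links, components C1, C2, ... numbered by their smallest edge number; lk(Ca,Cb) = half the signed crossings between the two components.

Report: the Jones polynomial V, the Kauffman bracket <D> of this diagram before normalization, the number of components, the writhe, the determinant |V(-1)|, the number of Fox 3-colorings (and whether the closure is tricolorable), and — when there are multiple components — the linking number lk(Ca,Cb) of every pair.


Jones polynomial: V(t) = t^3 + t^5 - t^8
<D> = -A^-8 + A^4 + A^12; writhe +8
components 1, writhe +8 (12 crossings)
3-colorings: 9 of 3^12, det 3 — tricolorable
note: w = +8 (over 12 crossings) is diagram-only; (-A^3)^(-8) removes it from V


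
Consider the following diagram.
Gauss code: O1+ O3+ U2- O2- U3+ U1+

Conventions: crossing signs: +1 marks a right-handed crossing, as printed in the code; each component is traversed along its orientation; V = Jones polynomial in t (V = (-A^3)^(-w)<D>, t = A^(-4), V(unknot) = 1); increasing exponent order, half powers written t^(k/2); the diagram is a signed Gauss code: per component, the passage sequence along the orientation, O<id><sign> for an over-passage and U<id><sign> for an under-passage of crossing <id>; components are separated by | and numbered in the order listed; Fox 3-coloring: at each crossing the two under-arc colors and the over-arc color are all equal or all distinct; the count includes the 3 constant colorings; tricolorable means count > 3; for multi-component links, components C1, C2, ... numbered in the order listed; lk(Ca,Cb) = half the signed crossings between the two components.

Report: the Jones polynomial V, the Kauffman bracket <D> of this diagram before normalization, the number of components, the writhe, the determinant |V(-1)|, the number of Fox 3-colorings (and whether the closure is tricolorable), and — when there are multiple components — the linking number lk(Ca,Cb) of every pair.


V = 1
<D> = -A^3 (w = +1)
1 component over 3 crossings, w = +1
3 Fox colorings among 3^3, |V(-1)| = 1: not tricolorable
why: |V(-1)| = 1: so not tricolorable, since 3 does not divide 1


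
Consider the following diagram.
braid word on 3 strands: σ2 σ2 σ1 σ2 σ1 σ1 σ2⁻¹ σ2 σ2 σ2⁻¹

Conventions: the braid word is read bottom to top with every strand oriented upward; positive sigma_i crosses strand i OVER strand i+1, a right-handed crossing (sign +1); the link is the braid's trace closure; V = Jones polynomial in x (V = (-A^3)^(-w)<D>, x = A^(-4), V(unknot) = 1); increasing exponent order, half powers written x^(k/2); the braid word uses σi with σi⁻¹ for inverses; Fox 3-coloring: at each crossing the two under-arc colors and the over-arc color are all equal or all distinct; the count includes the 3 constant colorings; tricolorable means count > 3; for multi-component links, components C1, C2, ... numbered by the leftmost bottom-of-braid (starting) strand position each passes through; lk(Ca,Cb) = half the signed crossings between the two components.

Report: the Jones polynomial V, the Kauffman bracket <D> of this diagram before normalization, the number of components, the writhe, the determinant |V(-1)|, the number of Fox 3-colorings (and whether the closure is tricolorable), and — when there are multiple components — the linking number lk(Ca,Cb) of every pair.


V(x) = x^2 + x^4 - x^5 + x^6 - x^7
bracket: -A^-10 + A^-6 - A^-2 + A^2 + A^10, w = +6
1 component, writhe +6, over 10 crossings
det 5, colorings 3 of 3^10 — not tricolorable
observation: V spans 5 powers of x: at least 5 crossings in any diagram


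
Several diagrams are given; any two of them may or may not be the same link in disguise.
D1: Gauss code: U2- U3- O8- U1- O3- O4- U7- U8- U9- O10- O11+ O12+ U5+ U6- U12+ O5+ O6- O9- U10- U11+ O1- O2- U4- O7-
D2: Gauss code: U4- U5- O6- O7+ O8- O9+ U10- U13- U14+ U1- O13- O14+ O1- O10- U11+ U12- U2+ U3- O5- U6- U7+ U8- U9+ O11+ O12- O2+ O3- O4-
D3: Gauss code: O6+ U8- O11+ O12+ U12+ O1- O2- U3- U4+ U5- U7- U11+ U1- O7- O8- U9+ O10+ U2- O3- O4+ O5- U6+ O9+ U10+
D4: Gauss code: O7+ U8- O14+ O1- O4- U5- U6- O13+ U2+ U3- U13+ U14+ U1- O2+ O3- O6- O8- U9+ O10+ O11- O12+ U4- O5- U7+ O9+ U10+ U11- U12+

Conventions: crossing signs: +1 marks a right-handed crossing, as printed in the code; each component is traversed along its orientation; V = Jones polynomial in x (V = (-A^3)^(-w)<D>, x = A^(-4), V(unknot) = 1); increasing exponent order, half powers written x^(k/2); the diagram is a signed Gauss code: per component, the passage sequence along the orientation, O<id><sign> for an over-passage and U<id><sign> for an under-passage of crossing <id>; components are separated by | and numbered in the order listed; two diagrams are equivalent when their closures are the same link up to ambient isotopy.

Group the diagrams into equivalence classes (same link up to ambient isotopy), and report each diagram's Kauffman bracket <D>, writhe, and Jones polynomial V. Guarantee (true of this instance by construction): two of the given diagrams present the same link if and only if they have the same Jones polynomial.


classes: {D1} | {D2} | {D3, D4}
V(D1) = -x^-7 + x^-6 - x^-5 + x^-4 + x^-2  [12 crossings, <D> = A^-10 + A^-2 - A^2 + A^6 - A^10, w = -6]
V(D2) = 1  [14 crossings, <D> = A^-12, w = -4]
V(D3) = -x^-3 + 2x^-2 - 2x^-1 + 3 - 2x + 2x^2 - x^3  (w 0, c 12, <D> = -A^-12 + 2A^-8 - 2A^-4 + 3 - 2A^4 + 2A^8 - A^12)
D4 (bracket -A^-12 + 2A^-8 - 2A^-4 + 3 - 2A^4 + 2A^8 - A^12; 14 crossings at w = 0): V = -x^-3 + 2x^-2 - 2x^-1 + 3 - 2x + 2x^2 - x^3
insight: comparing 4 Jones polynomials yields 3 groups


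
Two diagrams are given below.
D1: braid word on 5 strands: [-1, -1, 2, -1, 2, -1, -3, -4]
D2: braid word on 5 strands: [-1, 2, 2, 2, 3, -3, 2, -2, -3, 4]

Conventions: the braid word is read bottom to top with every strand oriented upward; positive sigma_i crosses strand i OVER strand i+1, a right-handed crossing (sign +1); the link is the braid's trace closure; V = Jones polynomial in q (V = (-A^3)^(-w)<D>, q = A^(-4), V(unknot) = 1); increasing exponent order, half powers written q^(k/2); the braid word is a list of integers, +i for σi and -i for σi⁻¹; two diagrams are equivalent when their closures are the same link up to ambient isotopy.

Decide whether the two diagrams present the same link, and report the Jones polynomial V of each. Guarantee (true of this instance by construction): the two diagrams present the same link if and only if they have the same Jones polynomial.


equivalent: no
V(D1) = q^-5 - 2q^-4 + 2q^-3 - 2q^-2 + 2q^-1 - 1 + q  (w -4, c 8, <D> = A^-16 - A^-12 + 2A^-8 - 2A^-4 + 2 - 2A^4 + A^8)
V(D2) = q + q^3 - q^4  [10 crossings, <D> = -A^-10 + A^-6 + A^2, w = +2]
key observation: 2 values of V(q) split the 2 diagrams


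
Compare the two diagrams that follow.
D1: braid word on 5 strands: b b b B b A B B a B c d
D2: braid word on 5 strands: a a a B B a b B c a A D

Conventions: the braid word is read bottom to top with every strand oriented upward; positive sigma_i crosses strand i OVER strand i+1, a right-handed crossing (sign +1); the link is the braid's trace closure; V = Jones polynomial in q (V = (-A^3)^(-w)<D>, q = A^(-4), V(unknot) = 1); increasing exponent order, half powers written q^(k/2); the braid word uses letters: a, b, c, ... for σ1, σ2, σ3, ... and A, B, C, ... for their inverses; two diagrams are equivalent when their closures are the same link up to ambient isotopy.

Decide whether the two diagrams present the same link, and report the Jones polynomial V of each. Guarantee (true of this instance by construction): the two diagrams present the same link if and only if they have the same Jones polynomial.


same link: no
V(D1) = q^-2 + 2 + q^2  [12 crossings, <D> = A^-2 + 2A^6 + A^14, w = +2]
D2 (bracket A^-14 - A^-10 + 2A^-6 - A^-2 + 2A^2 + A^10; 12 crossings at w = +2): V = q^-1 + 2q - q^2 + 2q^3 - q^4 + q^5
note: V(q) takes 2 values over 2 diagrams, fixing the grouping


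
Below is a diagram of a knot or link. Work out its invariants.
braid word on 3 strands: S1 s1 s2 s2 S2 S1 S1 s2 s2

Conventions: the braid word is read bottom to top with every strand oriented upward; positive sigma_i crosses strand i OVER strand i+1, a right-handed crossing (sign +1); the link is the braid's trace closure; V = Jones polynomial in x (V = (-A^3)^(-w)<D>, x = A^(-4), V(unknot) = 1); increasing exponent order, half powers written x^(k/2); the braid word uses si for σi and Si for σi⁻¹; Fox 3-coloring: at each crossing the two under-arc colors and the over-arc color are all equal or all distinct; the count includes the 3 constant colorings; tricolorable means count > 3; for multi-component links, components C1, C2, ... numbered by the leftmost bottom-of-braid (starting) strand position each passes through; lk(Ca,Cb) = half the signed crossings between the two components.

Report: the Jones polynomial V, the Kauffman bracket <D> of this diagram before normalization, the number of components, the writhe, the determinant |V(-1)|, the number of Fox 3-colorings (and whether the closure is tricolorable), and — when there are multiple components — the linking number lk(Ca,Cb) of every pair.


V(x) = -x^(-3/2) - 2x^(1/2) + x^(3/2) - x^(5/2) + x^(7/2)
bracket: -A^-11 + A^-7 - A^-3 + 2A + A^9, w = +1
2 components, writhe +1, over 9 crossings
lk(C1,C2) = -1
det 6, colorings 9 of 3^9 — tricolorable
observation: w = +1 (over 9 crossings) is diagram-only; (-A^3)^(-1) removes it from V


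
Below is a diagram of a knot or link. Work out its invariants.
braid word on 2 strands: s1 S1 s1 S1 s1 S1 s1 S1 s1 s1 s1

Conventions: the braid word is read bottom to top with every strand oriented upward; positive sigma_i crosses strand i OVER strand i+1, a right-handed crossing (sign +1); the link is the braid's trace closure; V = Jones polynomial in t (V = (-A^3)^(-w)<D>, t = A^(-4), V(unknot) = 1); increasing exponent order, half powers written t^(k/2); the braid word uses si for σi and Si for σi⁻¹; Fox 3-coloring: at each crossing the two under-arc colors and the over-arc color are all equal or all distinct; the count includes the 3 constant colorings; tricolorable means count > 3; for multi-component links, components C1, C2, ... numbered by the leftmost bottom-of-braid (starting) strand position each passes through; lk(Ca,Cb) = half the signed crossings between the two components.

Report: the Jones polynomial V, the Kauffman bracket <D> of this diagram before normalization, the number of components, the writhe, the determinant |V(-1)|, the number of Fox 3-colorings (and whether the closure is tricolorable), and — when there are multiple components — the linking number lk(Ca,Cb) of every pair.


Jones polynomial: V(t) = t + t^3 - t^4
<D> = A^-7 - A^-3 - A^5; writhe +3
components 1, writhe +3 (11 crossings)
3-colorings: 9 of 3^11, det 3 — tricolorable
note: one generator, power 3: the (2,3) torus pattern


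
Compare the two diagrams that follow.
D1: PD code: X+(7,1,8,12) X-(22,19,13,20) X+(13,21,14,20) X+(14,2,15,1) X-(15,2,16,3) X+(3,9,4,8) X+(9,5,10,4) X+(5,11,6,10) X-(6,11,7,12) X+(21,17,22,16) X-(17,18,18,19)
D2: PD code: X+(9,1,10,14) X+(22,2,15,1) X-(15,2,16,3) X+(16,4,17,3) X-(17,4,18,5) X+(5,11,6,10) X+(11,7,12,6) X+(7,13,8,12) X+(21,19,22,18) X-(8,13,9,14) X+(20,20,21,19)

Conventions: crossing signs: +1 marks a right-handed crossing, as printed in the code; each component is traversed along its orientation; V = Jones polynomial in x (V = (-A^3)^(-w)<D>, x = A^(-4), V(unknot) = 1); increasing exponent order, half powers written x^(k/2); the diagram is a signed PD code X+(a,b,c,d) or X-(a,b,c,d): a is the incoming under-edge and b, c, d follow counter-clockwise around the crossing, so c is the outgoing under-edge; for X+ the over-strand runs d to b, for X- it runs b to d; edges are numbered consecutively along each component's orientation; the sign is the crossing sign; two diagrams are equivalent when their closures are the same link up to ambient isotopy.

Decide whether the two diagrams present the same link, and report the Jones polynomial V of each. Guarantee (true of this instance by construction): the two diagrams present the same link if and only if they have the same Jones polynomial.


equivalent: yes
D1 (bracket -A^-9 + A^-1 + A^3 + A^7; 11 crossings at w = +3): V = -x^(1/2) - x^(3/2) - x^(5/2) + x^(9/2)
V(D2) = -x^(1/2) - x^(3/2) - x^(5/2) + x^(9/2)  [11 crossings, <D> = -A^-3 + A^5 + A^9 + A^13, w = +5]
observation: from 11 to 11 crossings by R-moves: one link, two diagrams


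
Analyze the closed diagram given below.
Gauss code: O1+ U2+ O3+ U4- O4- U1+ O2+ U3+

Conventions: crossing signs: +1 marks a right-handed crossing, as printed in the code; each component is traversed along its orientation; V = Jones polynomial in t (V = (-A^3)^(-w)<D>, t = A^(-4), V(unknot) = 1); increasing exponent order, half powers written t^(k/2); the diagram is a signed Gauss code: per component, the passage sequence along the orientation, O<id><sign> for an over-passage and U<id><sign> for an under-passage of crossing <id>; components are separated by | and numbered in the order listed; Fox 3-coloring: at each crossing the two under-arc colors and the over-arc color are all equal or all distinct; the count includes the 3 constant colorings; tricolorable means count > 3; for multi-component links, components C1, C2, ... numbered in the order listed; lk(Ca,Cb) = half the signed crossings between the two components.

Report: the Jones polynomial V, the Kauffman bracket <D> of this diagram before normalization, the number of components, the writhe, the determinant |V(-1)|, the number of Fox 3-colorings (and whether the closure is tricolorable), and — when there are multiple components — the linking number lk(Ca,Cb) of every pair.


V = t + t^3 - t^4
<D> = -A^-10 + A^-6 + A^2 (w = +2)
1 component over 4 crossings, w = +2
9 Fox colorings among 3^4, |V(-1)| = 3: tricolorable
why: |V(-1)| = 3: so tricolorable, since 3 divides 3


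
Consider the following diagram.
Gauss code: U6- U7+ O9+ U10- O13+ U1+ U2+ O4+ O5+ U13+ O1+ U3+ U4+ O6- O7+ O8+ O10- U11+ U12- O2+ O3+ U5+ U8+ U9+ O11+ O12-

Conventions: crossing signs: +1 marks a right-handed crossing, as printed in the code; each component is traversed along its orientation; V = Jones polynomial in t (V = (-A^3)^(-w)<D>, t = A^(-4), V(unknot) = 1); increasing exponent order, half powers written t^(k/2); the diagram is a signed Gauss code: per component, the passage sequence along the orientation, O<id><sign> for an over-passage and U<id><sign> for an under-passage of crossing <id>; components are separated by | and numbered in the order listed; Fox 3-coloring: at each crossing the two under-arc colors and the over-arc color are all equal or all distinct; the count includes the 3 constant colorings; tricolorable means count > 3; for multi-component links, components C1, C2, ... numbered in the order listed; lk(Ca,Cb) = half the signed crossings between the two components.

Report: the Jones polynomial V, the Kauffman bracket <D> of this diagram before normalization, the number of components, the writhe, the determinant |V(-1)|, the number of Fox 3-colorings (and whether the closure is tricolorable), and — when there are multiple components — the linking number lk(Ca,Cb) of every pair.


V(t) = t^2 + t^4 - t^5 + t^6 - t^7
bracket: A^-7 - A^-3 + A - A^5 - A^13, w = +7
1 component, writhe +7, over 13 crossings
det 5, colorings 3 of 3^13 — not tricolorable
observation: det 5 = |V(-1)|; not divisible by 3, so not tricolorable


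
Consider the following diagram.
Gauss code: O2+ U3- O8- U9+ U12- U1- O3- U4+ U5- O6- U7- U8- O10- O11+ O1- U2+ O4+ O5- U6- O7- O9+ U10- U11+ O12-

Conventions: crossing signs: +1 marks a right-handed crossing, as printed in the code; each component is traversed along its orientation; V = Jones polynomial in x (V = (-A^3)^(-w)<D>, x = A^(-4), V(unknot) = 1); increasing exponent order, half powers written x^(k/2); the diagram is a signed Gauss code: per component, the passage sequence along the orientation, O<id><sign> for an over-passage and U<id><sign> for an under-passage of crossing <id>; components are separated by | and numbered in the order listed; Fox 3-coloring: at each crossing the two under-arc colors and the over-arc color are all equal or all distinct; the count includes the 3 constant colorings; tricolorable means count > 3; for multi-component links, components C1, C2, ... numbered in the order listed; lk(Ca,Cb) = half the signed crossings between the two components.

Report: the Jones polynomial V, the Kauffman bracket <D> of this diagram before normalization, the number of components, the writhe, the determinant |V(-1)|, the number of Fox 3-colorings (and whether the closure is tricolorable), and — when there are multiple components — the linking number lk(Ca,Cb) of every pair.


V = -x^-6 + x^-5 - x^-4 + 2x^-3 - x^-2 + x^-1
<D> = A^-8 - A^-4 + 2 - A^4 + A^8 - A^12 (w = -4)
1 component over 12 crossings, w = -4
3 Fox colorings among 3^12, |V(-1)| = 7: not tricolorable
why: w = -4 shifts under R1 moves; the (-A^3)^(4) factor cancels that in V
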